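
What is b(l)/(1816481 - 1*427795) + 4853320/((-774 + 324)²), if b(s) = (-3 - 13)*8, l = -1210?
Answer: 168492790438/7030222875 ≈ 23.967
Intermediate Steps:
b(s) = -128 (b(s) = -16*8 = -128)
b(l)/(1816481 - 1*427795) + 4853320/((-774 + 324)²) = -128/(1816481 - 1*427795) + 4853320/((-774 + 324)²) = -128/(1816481 - 427795) + 4853320/((-450)²) = -128/1388686 + 4853320/202500 = -128*1/1388686 + 4853320*(1/202500) = -64/694343 + 242666/10125 = 168492790438/7030222875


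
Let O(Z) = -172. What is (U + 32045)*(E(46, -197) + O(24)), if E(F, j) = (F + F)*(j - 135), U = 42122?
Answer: -2278113572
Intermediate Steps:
E(F, j) = 2*F*(-135 + j) (E(F, j) = (2*F)*(-135 + j) = 2*F*(-135 + j))
(U + 32045)*(E(46, -197) + O(24)) = (42122 + 32045)*(2*46*(-135 - 197) - 172) = 74167*(2*46*(-332) - 172) = 74167*(-30544 - 172) = 74167*(-30716) = -2278113572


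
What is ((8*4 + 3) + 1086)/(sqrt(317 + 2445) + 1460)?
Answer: 13870/18041 - 19*sqrt(2762)/36082 ≈ 0.74113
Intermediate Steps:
((8*4 + 3) + 1086)/(sqrt(317 + 2445) + 1460) = ((32 + 3) + 1086)/(sqrt(2762) + 1460) = (35 + 1086)/(1460 + sqrt(2762)) = 1121/(1460 + sqrt(2762))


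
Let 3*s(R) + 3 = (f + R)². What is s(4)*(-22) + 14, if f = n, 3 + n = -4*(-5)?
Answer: -3198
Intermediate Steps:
n = 17 (n = -3 - 4*(-5) = -3 + 20 = 17)
f = 17
s(R) = -1 + (17 + R)²/3
s(4)*(-22) + 14 = (-1 + (17 + 4)²/3)*(-22) + 14 = (-1 + (⅓)*21²)*(-22) + 14 = (-1 + (⅓)*441)*(-22) + 14 = (-1 + 147)*(-22) + 14 = 146*(-22) + 14 = -3212 + 14 = -3198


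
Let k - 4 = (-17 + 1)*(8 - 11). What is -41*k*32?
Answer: -68224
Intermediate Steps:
k = 52 (k = 4 + (-17 + 1)*(8 - 11) = 4 - 16*(-3) = 4 + 48 = 52)
-41*k*32 = -41*52*32 = -2132*32 = -68224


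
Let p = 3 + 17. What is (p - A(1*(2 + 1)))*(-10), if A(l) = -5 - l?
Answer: -280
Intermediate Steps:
p = 20
(p - A(1*(2 + 1)))*(-10) = (20 - (-5 - (2 + 1)))*(-10) = (20 - (-5 - 3))*(-10) = (20 - 1*(-8))*(-10) = (20 + 8)*(-10) = 28*(-10) = -280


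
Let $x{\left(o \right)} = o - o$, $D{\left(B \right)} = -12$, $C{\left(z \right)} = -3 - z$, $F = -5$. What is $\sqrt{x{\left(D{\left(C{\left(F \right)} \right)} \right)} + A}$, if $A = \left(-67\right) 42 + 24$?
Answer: $3 i \sqrt{310} \approx 52.82 i$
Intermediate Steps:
$x{\left(o \right)} = 0$
$A = -2790$ ($A = -2814 + 24 = -2790$)
$\sqrt{x{\left(D{\left(C{\left(F \right)} \right)} \right)} + A} = \sqrt{0 - 2790} = \sqrt{-2790} = 3 i \sqrt{310}$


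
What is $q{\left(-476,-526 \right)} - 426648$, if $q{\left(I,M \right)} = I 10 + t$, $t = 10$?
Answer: $-431398$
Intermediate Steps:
$q{\left(I,M \right)} = 10 + 10 I$ ($q{\left(I,M \right)} = I 10 + 10 = 10 I + 10 = 10 + 10 I$)
$q{\left(-476,-526 \right)} - 426648 = \left(10 + 10 \left(-476\right)\right) - 426648 = \left(10 - 4760\right) - 426648 = -4750 - 426648 = -431398$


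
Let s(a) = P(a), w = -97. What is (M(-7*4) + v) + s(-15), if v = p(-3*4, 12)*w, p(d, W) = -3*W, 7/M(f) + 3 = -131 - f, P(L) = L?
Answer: 368555/106 ≈ 3476.9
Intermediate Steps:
M(f) = 7/(-134 - f) (M(f) = 7/(-3 + (-131 - f)) = 7/(-134 - f))
s(a) = a
v = 3492 (v = -3*12*(-97) = -36*(-97) = 3492)
(M(-7*4) + v) + s(-15) = (-7/(134 - 7*4) + 3492) - 15 = (-7/(134 - 28) + 3492) - 15 = (-7/106 + 3492) - 15 = 370145/106 - 15 = 368555/106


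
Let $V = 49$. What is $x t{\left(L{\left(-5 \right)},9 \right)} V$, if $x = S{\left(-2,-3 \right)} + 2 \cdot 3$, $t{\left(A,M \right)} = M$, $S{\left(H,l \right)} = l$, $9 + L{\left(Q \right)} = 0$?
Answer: $1323$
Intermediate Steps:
$L{\left(Q \right)} = -9$ ($L{\left(Q \right)} = -9 + 0 = -9$)
$x = 3$ ($x = -3 + 2 \cdot 3 = -3 + 6 = 3$)
$x t{\left(L{\left(-5 \right)},9 \right)} V = 3 \cdot 9 \cdot 49 = 27 \cdot 49 = 1323$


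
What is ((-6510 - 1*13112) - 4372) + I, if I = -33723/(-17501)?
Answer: -419885271/17501 ≈ -23992.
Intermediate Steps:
I = 33723/17501 (I = -33723*(-1/17501) = 33723/17501 ≈ 1.9269)
((-6510 - 1*13112) - 4372) + I = ((-6510 - 1*13112) - 4372) + 33723/17501 = ((-6510 - 13112) - 4372) + 33723/17501 = (-19622 - 4372) + 33723/17501 = -23994 + 33723/17501 = -419885271/17501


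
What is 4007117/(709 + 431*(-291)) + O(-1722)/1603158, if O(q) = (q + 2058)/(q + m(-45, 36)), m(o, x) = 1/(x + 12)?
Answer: -88496527783108411/2754244243699480 ≈ -32.131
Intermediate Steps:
m(o, x) = 1/(12 + x)
O(q) = (2058 + q)/(1/48 + q) (O(q) = (q + 2058)/(q + 1/(12 + 36)) = (2058 + q)/(q + 1/48) = (2058 + q)/(1/48 + q))
4007117/(709 + 431*(-291)) + O(-1722)/1603158 = 4007117/(709 + 431*(-291)) + (48*(2058 - 1722)/(1 + 48*(-1722)))/1603158 = 4007117/(709 - 125421) + (48*336/(1 - 82656))*(1/1603158) = 4007117/(-124712) + (48*336/(-82655))*(1/1603158) = 4007117*(-1/124712) + (48*(-1/82655)*336)*(1/1603158) = -4007117/124712 - 16128/82655*1/1603158 = -4007117/124712 - 2688/22084837415 = -88496527783108411/2754244243699480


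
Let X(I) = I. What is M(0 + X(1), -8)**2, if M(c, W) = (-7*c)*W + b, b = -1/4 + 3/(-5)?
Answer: 1216609/400 ≈ 3041.5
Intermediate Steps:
b = -17/20 (b = -1*1/4 + 3*(-1/5) = -1/4 - 3/5 = -17/20 ≈ -0.85000)
M(c, W) = -17/20 - 7*W*c (M(c, W) = (-7*c)*W - 17/20 = -7*W*c - 17/20 = -17/20 - 7*W*c)
M(0 + X(1), -8)**2 = (-17/20 - 7*(-8)*(0 + 1))**2 = (-17/20 - 7*(-8)*1)**2 = (-17/20 + 56)**2 = (1103/20)**2 = 1216609/400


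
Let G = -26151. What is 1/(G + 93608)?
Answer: 1/67457 ≈ 1.4824e-5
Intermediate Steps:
1/(G + 93608) = 1/(-26151 + 93608) = 1/67457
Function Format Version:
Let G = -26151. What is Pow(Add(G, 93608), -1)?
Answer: Rational(1, 67457) ≈ 1.4824e-5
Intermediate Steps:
Pow(Add(G, 93608), -1) = Pow(Add(-26151, 93608), -1) = Pow(67457, -1) = Rational(1, 67457)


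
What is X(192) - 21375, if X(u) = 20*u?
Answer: -17535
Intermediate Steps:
X(192) - 21375 = 20*192 - 21375 = 3840 - 21375 = -17535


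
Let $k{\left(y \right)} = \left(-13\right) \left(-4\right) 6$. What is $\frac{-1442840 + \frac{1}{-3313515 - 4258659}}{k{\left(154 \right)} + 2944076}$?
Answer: $- \frac{10925435534161}{22295418259512} \approx -0.49003$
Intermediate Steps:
$k{\left(y \right)} = 312$ ($k{\left(y \right)} = 52 \cdot 6 = 312$)
$\frac{-1442840 + \frac{1}{-3313515 - 4258659}}{k{\left(154 \right)} + 2944076} = \frac{-1442840 + \frac{1}{-3313515 - 4258659}}{312 + 2944076} = \frac{-1442840 + \frac{1}{-7572174}}{2944388} = \left(-1442840 - \frac{1}{7572174}\right) \frac{1}{2944388} = \left(- \frac{10925435534161}{7572174}\right) \frac{1}{2944388} = - \frac{10925435534161}{22295418259512}$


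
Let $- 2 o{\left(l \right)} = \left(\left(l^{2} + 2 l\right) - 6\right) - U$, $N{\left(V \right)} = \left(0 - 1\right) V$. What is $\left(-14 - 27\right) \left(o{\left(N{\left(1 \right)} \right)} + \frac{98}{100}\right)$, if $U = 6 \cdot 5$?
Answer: $- \frac{19967}{25} \approx -798.68$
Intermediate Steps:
$N{\left(V \right)} = - V$
$U = 30$
$o{\left(l \right)} = 18 - l - \frac{l^{2}}{2}$ ($o{\left(l \right)} = - \frac{\left(\left(l^{2} + 2 l\right) - 6\right) - 30}{2} = - \frac{\left(-6 + l^{2} + 2 l\right) - 30}{2} = - \frac{-36 + l^{2} + 2 l}{2} = 18 - l - \frac{l^{2}}{2}$)
$\left(-14 - 27\right) \left(o{\left(N{\left(1 \right)} \right)} + \frac{98}{100}\right) = \left(-14 - 27\right) \left(\left(18 - \left(-1\right) 1 - \frac{\left(\left(-1\right) 1\right)^{2}}{2}\right) + \frac{98}{100}\right) = - 41 \left(\left(18 - -1 - \frac{\left(-1\right)^{2}}{2}\right) + 98 \cdot \frac{1}{100}\right) = - 41 \left(\left(18 + 1 - \frac{1}{2}\right) + \frac{49}{50}\right) = - 41 \left(\frac{37}{2} + \frac{49}{50}\right) = \left(-41\right) \frac{487}{25} = - \frac{19967}{25}$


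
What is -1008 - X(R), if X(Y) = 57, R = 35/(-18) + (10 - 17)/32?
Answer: -1065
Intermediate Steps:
R = -623/288 (R = 35*(-1/18) - 7*1/32 = -35/18 - 7/32 = -623/288 ≈ -2.1632)
-1008 - X(R) = -1008 - 1*57 = -1008 - 57 = -1065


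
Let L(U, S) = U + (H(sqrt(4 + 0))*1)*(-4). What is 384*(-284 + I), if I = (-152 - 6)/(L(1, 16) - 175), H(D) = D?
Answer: -9893760/91 ≈ -1.0872e+5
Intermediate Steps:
L(U, S) = -8 + U (L(U, S) = U + (sqrt(4 + 0)*1)*(-4) = U + (sqrt(4)*1)*(-4) = U + (2*1)*(-4) = U + 2*(-4) = U - 8 = -8 + U)
I = 79/91 (I = (-152 - 6)/((-8 + 1) - 175) = -158/(-7 - 175) = -158/(-182) = -158*(-1/182) = 79/91 ≈ 0.86813)
384*(-284 + I) = 384*(-284 + 79/91) = 384*(-25765/91) = -9893760/91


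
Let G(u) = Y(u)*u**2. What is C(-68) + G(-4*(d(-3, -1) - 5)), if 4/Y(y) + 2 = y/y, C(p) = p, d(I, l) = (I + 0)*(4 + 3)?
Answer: -43332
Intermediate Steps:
d(I, l) = 7*I (d(I, l) = I*7 = 7*I)
Y(y) = -4 (Y(y) = 4/(-2 + y/y) = 4/(-2 + 1) = 4/(-1) = 4*(-1) = -4)
G(u) = -4*u**2
C(-68) + G(-4*(d(-3, -1) - 5)) = -68 - 4*16*(7*(-3) - 5)**2 = -68 - 4*16*(-21 - 5)**2 = -68 - 4*(-4*(-26))**2 = -68 - 4*104**2 = -68 - 4*10816 = -68 - 43264 = -43332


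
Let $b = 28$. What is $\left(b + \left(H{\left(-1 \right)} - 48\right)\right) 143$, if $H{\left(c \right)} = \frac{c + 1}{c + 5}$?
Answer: $-2860$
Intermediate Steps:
$H{\left(c \right)} = \frac{1 + c}{5 + c}$
$\left(b + \left(H{\left(-1 \right)} - 48\right)\right) 143 = \left(28 - \left(48 - \frac{1 - 1}{5 - 1}\right)\right) 143 = \left(28 - \left(48 - \frac{1}{4} \cdot 0\right)\right) 143 = \left(28 + \left(\frac{1}{4} \cdot 0 - 48\right)\right) 143 = \left(28 + \left(0 - 48\right)\right) 143 = \left(28 - 48\right) 143 = \left(-20\right) 143 = -2860$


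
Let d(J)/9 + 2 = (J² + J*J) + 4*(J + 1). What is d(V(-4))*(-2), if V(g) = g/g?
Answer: -144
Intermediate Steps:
V(g) = 1
d(J) = 18 + 18*J² + 36*J (d(J) = -18 + 9*((J² + J*J) + 4*(J + 1)) = -18 + 9*((J² + J²) + 4*(1 + J)) = -18 + 9*(2*J² + (4 + 4*J)) = -18 + 9*(4 + 2*J² + 4*J) = -18 + (36 + 18*J² + 36*J) = 18 + 18*J² + 36*J)
d(V(-4))*(-2) = (18 + 18*1² + 36*1)*(-2) = (18 + 18*1 + 36)*(-2) = (18 + 18 + 36)*(-2) = 72*(-2) = -144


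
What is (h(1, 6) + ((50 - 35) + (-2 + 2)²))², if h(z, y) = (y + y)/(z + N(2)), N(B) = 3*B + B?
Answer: 2401/9 ≈ 266.78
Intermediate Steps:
N(B) = 4*B
h(z, y) = 2*y/(8 + z) (h(z, y) = (y + y)/(z + 4*2) = (2*y)/(z + 8) = (2*y)/(8 + z) = 2*y/(8 + z))
(h(1, 6) + ((50 - 35) + (-2 + 2)²))² = (2*6/(8 + 1) + ((50 - 35) + (-2 + 2)²))² = (2*6/9 + (15 + 0²))² = (2*6*(⅑) + (15 + 0))² = (4/3 + 15)² = (49/3)² = 2401/9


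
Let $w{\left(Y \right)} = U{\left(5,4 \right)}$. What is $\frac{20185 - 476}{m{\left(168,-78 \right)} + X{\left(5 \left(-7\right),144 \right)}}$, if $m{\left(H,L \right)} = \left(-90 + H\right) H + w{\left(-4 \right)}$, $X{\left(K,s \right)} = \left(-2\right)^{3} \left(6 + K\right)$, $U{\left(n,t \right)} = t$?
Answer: $\frac{19709}{13340} \approx 1.4774$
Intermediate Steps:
$w{\left(Y \right)} = 4$
$X{\left(K,s \right)} = -48 - 8 K$ ($X{\left(K,s \right)} = - 8 \left(6 + K\right) = -48 - 8 K$)
$m{\left(H,L \right)} = 4 + H \left(-90 + H\right)$ ($m{\left(H,L \right)} = \left(-90 + H\right) H + 4 = H \left(-90 + H\right) + 4 = 4 + H \left(-90 + H\right)$)
$\frac{20185 - 476}{m{\left(168,-78 \right)} + X{\left(5 \left(-7\right),144 \right)}} = \frac{20185 - 476}{\left(4 + 168^{2} - 15120\right) - \left(48 + 8 \cdot 5 \left(-7\right)\right)} = \frac{19709}{\left(4 + 28224 - 15120\right) - -232} = \frac{19709}{13108 + \left(-48 + 280\right)} = \frac{19709}{13108 + 232} = \frac{19709}{13340}$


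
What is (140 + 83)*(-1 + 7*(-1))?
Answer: -1784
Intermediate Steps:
(140 + 83)*(-1 + 7*(-1)) = 223*(-1 - 7) = 223*(-8) = -1784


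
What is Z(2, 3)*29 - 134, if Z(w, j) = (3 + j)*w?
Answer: 214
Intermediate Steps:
Z(w, j) = w*(3 + j)
Z(2, 3)*29 - 134 = (2*(3 + 3))*29 - 134 = (2*6)*29 - 134 = 12*29 - 134 = 348 - 134 = 214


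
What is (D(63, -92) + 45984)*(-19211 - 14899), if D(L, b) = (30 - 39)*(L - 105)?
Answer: -1581407820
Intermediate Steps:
D(L, b) = 945 - 9*L (D(L, b) = -9*(-105 + L) = 945 - 9*L)
(D(63, -92) + 45984)*(-19211 - 14899) = ((945 - 9*63) + 45984)*(-19211 - 14899) = ((945 - 567) + 45984)*(-34110) = (378 + 45984)*(-34110) = 46362*(-34110) = -1581407820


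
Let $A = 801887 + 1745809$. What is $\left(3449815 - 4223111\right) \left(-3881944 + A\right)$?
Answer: $1031768641408$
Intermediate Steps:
$A = 2547696$
$\left(3449815 - 4223111\right) \left(-3881944 + A\right) = \left(3449815 - 4223111\right) \left(-3881944 + 2547696\right) = \left(-773296\right) \left(-1334248\right) = 1031768641408$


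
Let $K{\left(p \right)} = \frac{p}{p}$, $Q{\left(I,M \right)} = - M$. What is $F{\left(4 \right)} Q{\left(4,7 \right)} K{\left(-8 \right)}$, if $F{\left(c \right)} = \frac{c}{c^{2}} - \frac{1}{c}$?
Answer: $0$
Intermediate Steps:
$K{\left(p \right)} = 1$
$F{\left(c \right)} = 0$ ($F{\left(c \right)} = \frac{c}{c^{2}} - \frac{1}{c} = \frac{1}{c} - \frac{1}{c} = 0$)
$F{\left(4 \right)} Q{\left(4,7 \right)} K{\left(-8 \right)} = 0 \left(\left(-1\right) 7\right) 1 = 0 \left(-7\right) 1 = 0 \cdot 1 = 0$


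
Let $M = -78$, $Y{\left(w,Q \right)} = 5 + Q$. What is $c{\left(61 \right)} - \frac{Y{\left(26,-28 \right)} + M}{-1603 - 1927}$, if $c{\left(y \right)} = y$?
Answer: $\frac{215229}{3530} \approx 60.971$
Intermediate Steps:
$c{\left(61 \right)} - \frac{Y{\left(26,-28 \right)} + M}{-1603 - 1927} = 61 - \frac{\left(5 - 28\right) - 78}{-1603 - 1927} = 61 - \frac{-23 - 78}{-3530} = 61 - \left(-101\right) \left(- \frac{1}{3530}\right) = 61 - \frac{101}{3530} = \frac{215229}{3530}$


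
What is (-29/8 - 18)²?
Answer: 29929/64 ≈ 467.64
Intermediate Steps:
(-29/8 - 18)² = (-173/8)² = 29929/64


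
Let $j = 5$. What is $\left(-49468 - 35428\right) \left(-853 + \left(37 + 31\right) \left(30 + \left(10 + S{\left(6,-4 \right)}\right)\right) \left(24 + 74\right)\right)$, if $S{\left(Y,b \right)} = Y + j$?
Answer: $-28780677856$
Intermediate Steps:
$S{\left(Y,b \right)} = 5 + Y$ ($S{\left(Y,b \right)} = Y + 5 = 5 + Y$)
$\left(-49468 - 35428\right) \left(-853 + \left(37 + 31\right) \left(30 + \left(10 + S{\left(6,-4 \right)}\right)\right) \left(24 + 74\right)\right) = \left(-49468 - 35428\right) \left(-853 + \left(37 + 31\right) \left(30 + \left(10 + \left(5 + 6\right)\right)\right) \left(24 + 74\right)\right) = - 84896 \left(-853 + 68 \left(30 + \left(10 + 11\right)\right) 98\right) = - 84896 \left(-853 + 68 \left(30 + 21\right) 98\right) = - 84896 \left(-853 + 68 \cdot 51 \cdot 98\right) = - 84896 \left(-853 + 3468 \cdot 98\right) = - 84896 \left(-853 + 339864\right) = \left(-84896\right) 339011 = -28780677856$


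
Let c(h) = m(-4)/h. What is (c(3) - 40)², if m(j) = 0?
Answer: 1600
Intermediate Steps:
c(h) = 0 (c(h) = 0/h = 0)
(c(3) - 40)² = (0 - 40)² = (-40)² = 1600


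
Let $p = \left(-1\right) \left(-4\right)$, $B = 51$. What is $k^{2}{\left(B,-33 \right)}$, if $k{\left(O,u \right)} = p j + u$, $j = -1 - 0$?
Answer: $1369$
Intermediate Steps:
$p = 4$
$j = -1$ ($j = -1 + 0 = -1$)
$k{\left(O,u \right)} = -4 + u$ ($k{\left(O,u \right)} = 4 \left(-1\right) + u = -4 + u$)
$k^{2}{\left(B,-33 \right)} = \left(-4 - 33\right)^{2} = \left(-37\right)^{2} = 1369$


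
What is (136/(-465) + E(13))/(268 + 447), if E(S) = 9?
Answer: 4049/332475 ≈ 0.012178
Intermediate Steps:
(136/(-465) + E(13))/(268 + 447) = (136/(-465) + 9)/(268 + 447) = (136*(-1/465) + 9)/715 = (-136/465 + 9)*(1/715) = (4049/465)*(1/715) = 4049/332475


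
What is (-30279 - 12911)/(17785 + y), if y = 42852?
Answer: -43190/60637 ≈ -0.71227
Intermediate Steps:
(-30279 - 12911)/(17785 + y) = (-30279 - 12911)/(17785 + 42852) = -43190/60637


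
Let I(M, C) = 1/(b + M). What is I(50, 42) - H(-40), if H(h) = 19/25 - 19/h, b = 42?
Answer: -5631/4600 ≈ -1.2241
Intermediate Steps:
H(h) = 19/25 - 19/h (H(h) = 19*(1/25) - 19/h = 19/25 - 19/h)
I(M, C) = 1/(42 + M)
I(50, 42) - H(-40) = 1/(42 + 50) - (19/25 - 19/(-40)) = 1/92 - (19/25 - 19*(-1/40)) = 1/92 - (19/25 + 19/40) = 1/92 - 1*247/200 = 1/92 - 247/200 = -5631/4600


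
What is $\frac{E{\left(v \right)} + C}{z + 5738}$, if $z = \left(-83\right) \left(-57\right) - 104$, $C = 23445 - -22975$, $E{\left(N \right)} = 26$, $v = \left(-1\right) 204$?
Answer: $\frac{15482}{3455} \approx 4.481$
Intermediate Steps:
$v = -204$
$C = 46420$ ($C = 23445 + 22975 = 46420$)
$z = 4627$ ($z = 4731 - 104 = 4627$)
$\frac{E{\left(v \right)} + C}{z + 5738} = \frac{26 + 46420}{4627 + 5738} = \frac{46446}{10365} = 46446 \cdot \frac{1}{10365} = \frac{15482}{3455}$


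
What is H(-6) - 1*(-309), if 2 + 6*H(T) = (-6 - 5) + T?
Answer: 1835/6 ≈ 305.83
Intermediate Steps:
H(T) = -13/6 + T/6 (H(T) = -1/3 + ((-6 - 5) + T)/6 = -1/3 + (-11 + T)/6 = -1/3 + (-11/6 + T/6) = -13/6 + T/6)
H(-6) - 1*(-309) = (-13/6 + (1/6)*(-6)) - 1*(-309) = (-13/6 - 1) + 309 = -19/6 + 309 = 1835/6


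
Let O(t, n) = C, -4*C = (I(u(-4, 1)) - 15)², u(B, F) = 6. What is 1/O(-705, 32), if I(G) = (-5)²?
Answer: -1/25 ≈ -0.040000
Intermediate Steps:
I(G) = 25
C = -25 (C = -(25 - 15)²/4 = -¼*10² = -¼*100 = -25)
O(t, n) = -25
1/O(-705, 32) = 1/(-25) = -1/25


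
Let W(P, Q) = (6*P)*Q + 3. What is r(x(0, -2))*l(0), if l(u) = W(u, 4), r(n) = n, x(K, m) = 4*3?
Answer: 36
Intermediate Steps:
x(K, m) = 12
W(P, Q) = 3 + 6*P*Q (W(P, Q) = 6*P*Q + 3 = 3 + 6*P*Q)
l(u) = 3 + 24*u (l(u) = 3 + 6*u*4 = 3 + 24*u)
r(x(0, -2))*l(0) = 12*(3 + 24*0) = 12*(3 + 0) = 12*3 = 36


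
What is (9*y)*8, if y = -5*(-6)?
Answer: 2160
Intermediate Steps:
y = 30
(9*y)*8 = (9*30)*8 = 270*8 = 2160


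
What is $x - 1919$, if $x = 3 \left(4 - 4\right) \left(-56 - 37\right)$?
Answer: $-1919$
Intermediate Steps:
$x = 0$ ($x = 3 \cdot 0 \left(-93\right) = 0 \left(-93\right) = 0$)
$x - 1919 = 0 - 1919 = -1919$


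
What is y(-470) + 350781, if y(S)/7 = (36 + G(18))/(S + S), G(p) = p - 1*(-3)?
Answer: 329733741/940 ≈ 3.5078e+5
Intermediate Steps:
G(p) = 3 + p (G(p) = p + 3 = 3 + p)
y(S) = 399/(2*S) (y(S) = 7*((36 + (3 + 18))/(S + S)) = 7*((36 + 21)/((2*S))) = 7*(57*(1/(2*S))) = 7*(57/(2*S)) = 399/(2*S))
y(-470) + 350781 = (399/2)/(-470) + 350781 = (399/2)*(-1/470) + 350781 = -399/940 + 350781 = 329733741/940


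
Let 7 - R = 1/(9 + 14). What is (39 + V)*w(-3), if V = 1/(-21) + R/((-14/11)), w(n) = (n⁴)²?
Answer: 35372538/161 ≈ 2.1971e+5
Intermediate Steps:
R = 160/23 (R = 7 - 1/(9 + 14) = 7 - 1/23 = 160/23 ≈ 6.9565)
w(n) = n⁸
V = -2663/483 (V = 1/(-21) + 160/(23*((-14/11))) = 1*(-1/21) + 160/(23*((-14*1/11))) = -1/21 + 160/(23*(-14/11)) = -1/21 + (160/23)*(-11/14) = -1/21 - 880/161 = -2663/483 ≈ -5.5135)
(39 + V)*w(-3) = (39 - 2663/483)*(-3)⁸ = (16174/483)*6561 = 35372538/161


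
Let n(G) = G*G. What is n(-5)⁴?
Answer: 390625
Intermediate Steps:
n(G) = G²
n(-5)⁴ = ((-5)²)⁴ = 25⁴ = 390625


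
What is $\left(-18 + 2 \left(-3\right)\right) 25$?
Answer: $-600$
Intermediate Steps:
$\left(-18 + 2 \left(-3\right)\right) 25 = \left(-18 - 6\right) 25 = \left(-24\right) 25 = -600$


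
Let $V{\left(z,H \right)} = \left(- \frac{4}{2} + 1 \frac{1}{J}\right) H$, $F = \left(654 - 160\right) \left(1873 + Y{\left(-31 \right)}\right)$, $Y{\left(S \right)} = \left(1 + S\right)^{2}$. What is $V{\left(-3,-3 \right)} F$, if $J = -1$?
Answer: $12328758$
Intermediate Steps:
$F = 1369862$ ($F = \left(654 - 160\right) \left(1873 + \left(1 - 31\right)^{2}\right) = 494 \left(1873 + \left(-30\right)^{2}\right) = 494 \left(1873 + 900\right) = 494 \cdot 2773 = 1369862$)
$V{\left(z,H \right)} = - 3 H$ ($V{\left(z,H \right)} = \left(- \frac{4}{2} + 1 \frac{1}{-1}\right) H = \left(\left(-4\right) \frac{1}{2} + 1 \left(-1\right)\right) H = \left(-2 - 1\right) H = - 3 H$)
$V{\left(-3,-3 \right)} F = \left(-3\right) \left(-3\right) 1369862 = 9 \cdot 1369862 = 12328758$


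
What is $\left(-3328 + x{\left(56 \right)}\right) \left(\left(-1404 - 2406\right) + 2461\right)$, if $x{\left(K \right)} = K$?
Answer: $4413928$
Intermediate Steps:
$\left(-3328 + x{\left(56 \right)}\right) \left(\left(-1404 - 2406\right) + 2461\right) = \left(-3328 + 56\right) \left(\left(-1404 - 2406\right) + 2461\right) = - 3272 \left(\left(-1404 - 2406\right) + 2461\right) = - 3272 \left(-3810 + 2461\right) = \left(-3272\right) \left(-1349\right) = 4413928$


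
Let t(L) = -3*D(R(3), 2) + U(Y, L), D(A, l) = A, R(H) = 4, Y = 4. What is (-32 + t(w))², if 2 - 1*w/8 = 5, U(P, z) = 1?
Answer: 1849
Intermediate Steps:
w = -24 (w = 16 - 8*5 = 16 - 40 = -24)
t(L) = -11 (t(L) = -3*4 + 1 = -12 + 1 = -11)
(-32 + t(w))² = (-32 - 11)² = (-43)² = 1849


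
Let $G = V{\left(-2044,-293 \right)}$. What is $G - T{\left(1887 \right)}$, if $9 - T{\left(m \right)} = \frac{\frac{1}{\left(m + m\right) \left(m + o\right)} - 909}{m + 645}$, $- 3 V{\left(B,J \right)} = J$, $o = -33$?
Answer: $\frac{1564493320621}{17716393872} \approx 88.308$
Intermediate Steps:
$V{\left(B,J \right)} = - \frac{J}{3}$
$G = \frac{293}{3}$ ($G = \left(- \frac{1}{3}\right) \left(-293\right) = \frac{293}{3} \approx 97.667$)
$T{\left(m \right)} = 9 - \frac{-909 + \frac{1}{2 m \left(-33 + m\right)}}{645 + m}$ ($T{\left(m \right)} = 9 - \frac{\frac{1}{\left(m + m\right) \left(m - 33\right)} - 909}{m + 645} = 9 - \frac{\frac{1}{2 m \left(-33 + m\right)} - 909}{645 + m} = 9 - \frac{-909 + \frac{1}{2 m \left(-33 + m\right)}}{645 + m}$)
$G - T{\left(1887 \right)} = \frac{293}{3} - \frac{-1 - 836174988 + 18 \cdot 1887^{3} + 12834 \cdot 1887^{2}}{2 \cdot 1887 \left(-21285 + 1887^{2} + 612 \cdot 1887\right)} = \frac{293}{3} - \frac{1}{2} \cdot \frac{1}{1887} \frac{1}{-21285 + 3560769 + 1154844} \left(-1 - 836174988 + 18 \cdot 6719171103 + 12834 \cdot 3560769\right) = \frac{293}{3} - \frac{1}{2} \cdot \frac{1}{1887} \cdot \frac{1}{4694328} \left(-1 - 836174988 + 120945079854 + 45698909346\right) = \frac{293}{3} - \frac{1}{2} \cdot \frac{1}{1887} \cdot \frac{1}{4694328} \cdot 165807814211 = \frac{293}{3} - \frac{165807814211}{17716393872} = \frac{1564493320621}{17716393872}$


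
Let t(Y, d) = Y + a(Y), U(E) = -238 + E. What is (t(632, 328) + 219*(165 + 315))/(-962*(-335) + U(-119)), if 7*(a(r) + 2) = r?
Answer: 740882/2253391 ≈ 0.32879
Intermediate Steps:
a(r) = -2 + r/7
t(Y, d) = -2 + 8*Y/7 (t(Y, d) = Y + (-2 + Y/7) = -2 + 8*Y/7)
(t(632, 328) + 219*(165 + 315))/(-962*(-335) + U(-119)) = ((-2 + (8/7)*632) + 219*(165 + 315))/(-962*(-335) + (-238 - 119)) = ((-2 + 5056/7) + 219*480)/(322270 - 357) = (5042/7 + 105120)/321913 = (740882/7)*(1/321913) = 740882/2253391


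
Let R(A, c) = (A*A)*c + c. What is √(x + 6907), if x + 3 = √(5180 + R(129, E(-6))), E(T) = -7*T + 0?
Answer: 2*√(1726 + √44009) ≈ 87.995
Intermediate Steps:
E(T) = -7*T
R(A, c) = c + c*A² (R(A, c) = A²*c + c = c*A² + c = c + c*A²)
x = -3 + 4*√44009 (x = -3 + √(5180 + (-7*(-6))*(1 + 129²)) = -3 + √(5180 + 42*(1 + 16641)) = -3 + √(5180 + 42*16642) = -3 + √(5180 + 698964) = -3 + √704144 = -3 + 4*√44009 ≈ 836.13)
√(x + 6907) = √((-3 + 4*√44009) + 6907) = √(6904 + 4*√44009)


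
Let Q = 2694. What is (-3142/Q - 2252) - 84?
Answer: -3148163/1347 ≈ -2337.2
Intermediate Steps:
(-3142/Q - 2252) - 84 = (-3142/2694 - 2252) - 84 = (-3142*1/2694 - 2252) - 84 = (-1571/1347 - 2252) - 84 = -3035015/1347 - 84 = -3148163/1347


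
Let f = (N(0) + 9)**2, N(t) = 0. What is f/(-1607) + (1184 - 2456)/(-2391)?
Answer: 616811/1280779 ≈ 0.48159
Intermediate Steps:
f = 81 (f = (0 + 9)**2 = 9**2 = 81)
f/(-1607) + (1184 - 2456)/(-2391) = 81/(-1607) + (1184 - 2456)/(-2391) = 81*(-1/1607) - 1272*(-1/2391) = -81/1607 + 424/797 = 616811/1280779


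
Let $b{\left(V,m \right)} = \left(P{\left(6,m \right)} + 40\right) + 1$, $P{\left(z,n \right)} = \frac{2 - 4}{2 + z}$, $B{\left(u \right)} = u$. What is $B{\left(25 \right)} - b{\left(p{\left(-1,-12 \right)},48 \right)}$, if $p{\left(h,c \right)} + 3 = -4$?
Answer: $- \frac{63}{4} \approx -15.75$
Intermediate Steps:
$P{\left(z,n \right)} = - \frac{2}{2 + z}$
$p{\left(h,c \right)} = -7$ ($p{\left(h,c \right)} = -3 - 4 = -7$)
$b{\left(V,m \right)} = \frac{163}{4}$ ($b{\left(V,m \right)} = \left(- \frac{2}{2 + 6} + 40\right) + 1 = \left(- \frac{2}{8} + 40\right) + 1 = \left(\left(-2\right) \frac{1}{8} + 40\right) + 1 = \left(- \frac{1}{4} + 40\right) + 1 = \frac{159}{4} + 1 = \frac{163}{4}$)
$B{\left(25 \right)} - b{\left(p{\left(-1,-12 \right)},48 \right)} = 25 - \frac{163}{4} = - \frac{63}{4}$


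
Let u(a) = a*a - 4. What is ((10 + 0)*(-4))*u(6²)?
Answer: -51680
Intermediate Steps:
u(a) = -4 + a² (u(a) = a² - 4 = -4 + a²)
((10 + 0)*(-4))*u(6²) = ((10 + 0)*(-4))*(-4 + (6²)²) = (10*(-4))*(-4 + 36²) = -40*(-4 + 1296) = -40*1292 = -51680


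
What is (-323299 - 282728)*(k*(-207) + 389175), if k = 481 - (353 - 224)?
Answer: -191693006397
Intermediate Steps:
k = 352 (k = 481 - 1*129 = 481 - 129 = 352)
(-323299 - 282728)*(k*(-207) + 389175) = (-323299 - 282728)*(352*(-207) + 389175) = -606027*(-72864 + 389175) = -606027*316311 = -191693006397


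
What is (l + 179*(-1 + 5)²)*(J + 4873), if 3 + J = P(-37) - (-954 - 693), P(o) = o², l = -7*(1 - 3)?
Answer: 22695908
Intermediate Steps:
l = 14 (l = -7*(-2) = 14)
J = 3013 (J = -3 + ((-37)² - (-954 - 693)) = -3 + (1369 - 1*(-1647)) = -3 + (1369 + 1647) = -3 + 3016 = 3013)
(l + 179*(-1 + 5)²)*(J + 4873) = (14 + 179*(-1 + 5)²)*(3013 + 4873) = (14 + 179*4²)*7886 = (14 + 179*16)*7886 = (14 + 2864)*7886 = 2878*7886 = 22695908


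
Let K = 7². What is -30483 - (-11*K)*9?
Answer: -25632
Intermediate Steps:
K = 49
-30483 - (-11*K)*9 = -30483 - (-11*49)*9 = -30483 - (-539)*9 = -30483 - 1*(-4851) = -30483 + 4851 = -25632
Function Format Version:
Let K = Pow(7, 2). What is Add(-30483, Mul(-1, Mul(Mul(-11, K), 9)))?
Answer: -25632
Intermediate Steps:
K = 49
Add(-30483, Mul(-1, Mul(Mul(-11, K), 9))) = Add(-30483, Mul(-1, Mul(Mul(-11, 49), 9))) = Add(-30483, Mul(-1, Mul(-539, 9))) = Add(-30483, Mul(-1, -4851)) = Add(-30483, 4851) = -25632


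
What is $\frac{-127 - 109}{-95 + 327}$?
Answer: $- \frac{59}{58} \approx -1.0172$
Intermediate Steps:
$\frac{-127 - 109}{-95 + 327} = - \frac{236}{232} = \left(-236\right) \frac{1}{232} = - \frac{59}{58}$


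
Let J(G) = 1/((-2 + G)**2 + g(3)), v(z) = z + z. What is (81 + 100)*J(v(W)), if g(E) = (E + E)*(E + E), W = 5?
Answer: 181/100 ≈ 1.8100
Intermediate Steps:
g(E) = 4*E**2 (g(E) = (2*E)*(2*E) = 4*E**2)
v(z) = 2*z
J(G) = 1/(36 + (-2 + G)**2) (J(G) = 1/((-2 + G)**2 + 4*3**2) = 1/((-2 + G)**2 + 4*9) = 1/((-2 + G)**2 + 36) = 1/(36 + (-2 + G)**2))
(81 + 100)*J(v(W)) = (81 + 100)/(36 + (-2 + 2*5)**2) = 181/(36 + (-2 + 10)**2) = 181/(36 + 8**2) = 181/(36 + 64) = 181/100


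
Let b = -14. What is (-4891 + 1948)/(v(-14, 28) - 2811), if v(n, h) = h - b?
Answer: 981/923 ≈ 1.0628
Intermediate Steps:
v(n, h) = 14 + h (v(n, h) = h - 1*(-14) = h + 14 = 14 + h)
(-4891 + 1948)/(v(-14, 28) - 2811) = (-4891 + 1948)/((14 + 28) - 2811) = -2943/(42 - 2811) = -2943/(-2769) = -2943*(-1/2769) = 981/923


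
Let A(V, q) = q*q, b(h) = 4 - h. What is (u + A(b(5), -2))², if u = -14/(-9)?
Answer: 2500/81 ≈ 30.864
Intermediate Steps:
A(V, q) = q²
u = 14/9 (u = -14*(-⅑) = 14/9 ≈ 1.5556)
(u + A(b(5), -2))² = (14/9 + (-2)²)² = (14/9 + 4)² = (50/9)² = 2500/81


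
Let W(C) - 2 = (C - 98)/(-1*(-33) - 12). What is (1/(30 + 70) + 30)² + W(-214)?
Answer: 62142007/70000 ≈ 887.74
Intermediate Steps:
W(C) = -8/3 + C/21 (W(C) = 2 + (C - 98)/(-1*(-33) - 12) = 2 + (-98 + C)/(33 - 12) = 2 + (-98 + C)/21 = 2 + (-98 + C)*(1/21) = 2 + (-14/3 + C/21) = -8/3 + C/21)
(1/(30 + 70) + 30)² + W(-214) = (1/(30 + 70) + 30)² + (-8/3 + (1/21)*(-214)) = (1/100 + 30)² + (-8/3 - 214/21) = (1/100 + 30)² - 90/7 = (3001/100)² - 90/7 = 9006001/10000 - 90/7 = 62142007/70000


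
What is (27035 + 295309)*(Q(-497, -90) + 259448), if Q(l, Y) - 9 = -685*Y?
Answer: 103506914808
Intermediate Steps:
Q(l, Y) = 9 - 685*Y
(27035 + 295309)*(Q(-497, -90) + 259448) = (27035 + 295309)*((9 - 685*(-90)) + 259448) = 322344*((9 + 61650) + 259448) = 322344*(61659 + 259448) = 322344*321107 = 103506914808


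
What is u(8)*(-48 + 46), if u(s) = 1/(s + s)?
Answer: -⅛ ≈ -0.12500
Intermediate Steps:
u(s) = 1/(2*s)
u(8)*(-48 + 46) = ((½)/8)*(-48 + 46) = ((½)*(⅛))*(-2) = (1/16)*(-2) = -⅛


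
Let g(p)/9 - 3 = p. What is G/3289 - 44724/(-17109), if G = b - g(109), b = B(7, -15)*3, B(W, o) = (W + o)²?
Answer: 44378764/18757167 ≈ 2.3660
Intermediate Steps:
g(p) = 27 + 9*p
b = 192 (b = (7 - 15)²*3 = (-8)²*3 = 64*3 = 192)
G = -816 (G = 192 - (27 + 9*109) = 192 - (27 + 981) = 192 - 1*1008 = 192 - 1008 = -816)
G/3289 - 44724/(-17109) = -816/3289 - 44724/(-17109) = -816*1/3289 - 44724*(-1/17109) = -816/3289 + 14908/5703 = 44378764/18757167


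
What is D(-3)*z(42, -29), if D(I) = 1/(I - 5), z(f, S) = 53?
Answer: -53/8 ≈ -6.6250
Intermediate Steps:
D(I) = 1/(-5 + I)
D(-3)*z(42, -29) = 53/(-5 - 3) = 53/(-8) = -1/8*53 = -53/8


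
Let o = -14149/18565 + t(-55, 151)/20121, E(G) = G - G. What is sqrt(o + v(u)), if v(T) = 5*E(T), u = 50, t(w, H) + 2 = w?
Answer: 3*I*sqrt(3650386827010)/6553445 ≈ 0.87462*I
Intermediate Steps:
E(G) = 0
t(w, H) = -2 + w
o = -5013162/6553445 (o = -14149/18565 + (-2 - 55)/20121 = -14149*1/18565 - 57*1/20121 = -14149/18565 - 1/353 = -5013162/6553445 ≈ -0.76497)
v(T) = 0 (v(T) = 5*0 = 0)
sqrt(o + v(u)) = sqrt(-5013162/6553445 + 0) = sqrt(-5013162/6553445) = 3*I*sqrt(3650386827010)/6553445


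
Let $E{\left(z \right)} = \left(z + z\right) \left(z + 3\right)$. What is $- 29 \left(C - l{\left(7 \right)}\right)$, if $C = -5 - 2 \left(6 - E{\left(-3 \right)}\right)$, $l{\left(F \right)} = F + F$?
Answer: $899$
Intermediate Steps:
$E{\left(z \right)} = 2 z \left(3 + z\right)$
$l{\left(F \right)} = 2 F$
$C = -17$ ($C = -5 - 2 \left(6 - 2 \left(-3\right) \left(3 - 3\right)\right) = -5 - 2 \left(6 - 2 \left(-3\right) 0\right) = -5 - 2 \left(6 - 0\right) = -5 - 2 \left(6 + 0\right) = -5 - 12 = -17$)
$- 29 \left(C - l{\left(7 \right)}\right) = - 29 \left(-17 - 2 \cdot 7\right) = - 29 \left(-17 - 14\right) = \left(-29\right) \left(-31\right) = 899$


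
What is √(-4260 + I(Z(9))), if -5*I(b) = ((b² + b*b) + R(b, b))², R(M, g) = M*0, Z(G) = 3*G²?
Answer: 14*I*√355794870/5 ≈ 52815.0*I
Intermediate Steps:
R(M, g) = 0
I(b) = -4*b⁴/5 (I(b) = -((b² + b*b) + 0)²/5 = -((b² + b²) + 0)²/5 = -(2*b² + 0)²/5 = -4*b⁴/5)
√(-4260 + I(Z(9))) = √(-4260 - 4*(3*9²)⁴/5) = √(-4260 - 4*(3*81)⁴/5) = √(-4260 - ⅘*243⁴) = √(-4260 - ⅘*3486784401) = √(-4260 - 13947137604/5) = √(-13947158904/5) = 14*I*√355794870/5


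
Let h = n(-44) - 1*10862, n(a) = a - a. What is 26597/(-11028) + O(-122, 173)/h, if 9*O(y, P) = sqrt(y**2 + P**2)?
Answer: -26597/11028 - sqrt(44813)/97758 ≈ -2.4139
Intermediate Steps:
n(a) = 0
O(y, P) = sqrt(P**2 + y**2)/9 (O(y, P) = sqrt(y**2 + P**2)/9 = sqrt(P**2 + y**2)/9)
h = -10862 (h = 0 - 1*10862 = 0 - 10862 = -10862)
26597/(-11028) + O(-122, 173)/h = 26597/(-11028) + (sqrt(173**2 + (-122)**2)/9)/(-10862) = 26597*(-1/11028) + (sqrt(29929 + 14884)/9)*(-1/10862) = -26597/11028 + (sqrt(44813)/9)*(-1/10862) = -26597/11028 - sqrt(44813)/97758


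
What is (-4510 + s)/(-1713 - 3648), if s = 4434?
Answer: 76/5361 ≈ 0.014176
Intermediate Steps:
(-4510 + s)/(-1713 - 3648) = (-4510 + 4434)/(-1713 - 3648) = -76/(-5361) = -76*(-1/5361) = 76/5361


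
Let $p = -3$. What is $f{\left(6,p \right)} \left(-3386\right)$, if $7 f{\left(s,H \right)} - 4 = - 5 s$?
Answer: $\frac{88036}{7} \approx 12577.0$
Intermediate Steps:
$f{\left(s,H \right)} = \frac{4}{7} - \frac{5 s}{7}$ ($f{\left(s,H \right)} = \frac{4}{7} + \frac{\left(-5\right) s}{7} = \frac{4}{7} - \frac{5 s}{7}$)
$f{\left(6,p \right)} \left(-3386\right) = \left(\frac{4}{7} - \frac{30}{7}\right) \left(-3386\right) = \left(- \frac{26}{7}\right) \left(-3386\right) = \frac{88036}{7}$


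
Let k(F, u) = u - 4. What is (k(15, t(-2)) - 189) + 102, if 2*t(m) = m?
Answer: -92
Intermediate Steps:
t(m) = m/2
k(F, u) = -4 + u
(k(15, t(-2)) - 189) + 102 = ((-4 + (1/2)*(-2)) - 189) + 102 = ((-4 - 1) - 189) + 102 = (-5 - 189) + 102 = -194 + 102 = -92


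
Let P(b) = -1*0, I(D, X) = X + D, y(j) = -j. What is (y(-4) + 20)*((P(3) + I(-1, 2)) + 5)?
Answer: 144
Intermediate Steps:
I(D, X) = D + X
P(b) = 0
(y(-4) + 20)*((P(3) + I(-1, 2)) + 5) = (-1*(-4) + 20)*((0 + (-1 + 2)) + 5) = (4 + 20)*((0 + 1) + 5) = 24*(1 + 5) = 24*6 = 144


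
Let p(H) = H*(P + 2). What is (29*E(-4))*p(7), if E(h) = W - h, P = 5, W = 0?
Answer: 5684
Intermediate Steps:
E(h) = -h (E(h) = 0 - h = -h)
p(H) = 7*H (p(H) = H*(5 + 2) = H*7 = 7*H)
(29*E(-4))*p(7) = (29*(-1*(-4)))*(7*7) = (29*4)*49 = 116*49 = 5684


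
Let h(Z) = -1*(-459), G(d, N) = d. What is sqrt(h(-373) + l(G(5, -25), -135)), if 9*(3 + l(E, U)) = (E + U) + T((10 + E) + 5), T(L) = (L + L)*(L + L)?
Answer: sqrt(5574)/3 ≈ 24.886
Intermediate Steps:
T(L) = 4*L**2 (T(L) = (2*L)*(2*L) = 4*L**2)
h(Z) = 459
l(E, U) = -3 + E/9 + U/9 + 4*(15 + E)**2/9 (l(E, U) = -3 + ((E + U) + 4*((10 + E) + 5)**2)/9 = -3 + ((E + U) + 4*(15 + E)**2)/9 = -3 + (E + U + 4*(15 + E)**2)/9 = -3 + (E/9 + U/9 + 4*(15 + E)**2/9) = -3 + E/9 + U/9 + 4*(15 + E)**2/9)
sqrt(h(-373) + l(G(5, -25), -135)) = sqrt(459 + (-3 + (1/9)*5 + (1/9)*(-135) + 4*(15 + 5)**2/9)) = sqrt(459 + (-3 + 5/9 - 15 + (4/9)*20**2)) = sqrt(459 + (-3 + 5/9 - 15 + (4/9)*400)) = sqrt(459 + (-3 + 5/9 - 15 + 1600/9)) = sqrt(459 + 481/3) = sqrt(1858/3) = sqrt(5574)/3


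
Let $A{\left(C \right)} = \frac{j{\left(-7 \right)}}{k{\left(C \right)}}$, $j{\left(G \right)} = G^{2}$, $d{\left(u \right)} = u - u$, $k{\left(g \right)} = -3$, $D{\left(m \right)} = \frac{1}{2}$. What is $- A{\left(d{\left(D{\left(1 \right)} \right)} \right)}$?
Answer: $\frac{49}{3} \approx 16.333$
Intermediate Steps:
$D{\left(m \right)} = \frac{1}{2}$
$d{\left(u \right)} = 0$
$A{\left(C \right)} = - \frac{49}{3}$ ($A{\left(C \right)} = \frac{\left(-7\right)^{2}}{-3} = 49 \left(- \frac{1}{3}\right) = - \frac{49}{3}$)
$- A{\left(d{\left(D{\left(1 \right)} \right)} \right)} = \left(-1\right) \left(- \frac{49}{3}\right) = \frac{49}{3}$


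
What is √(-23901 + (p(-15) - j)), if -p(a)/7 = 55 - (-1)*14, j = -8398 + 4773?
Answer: I*√20759 ≈ 144.08*I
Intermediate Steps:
j = -3625
p(a) = -483 (p(a) = -7*(55 - (-1)*14) = -7*(55 - 1*(-14)) = -7*(55 + 14) = -7*69 = -483)
√(-23901 + (p(-15) - j)) = √(-23901 + (-483 - 1*(-3625))) = √(-23901 + (-483 + 3625)) = √(-23901 + 3142) = √(-20759) = I*√20759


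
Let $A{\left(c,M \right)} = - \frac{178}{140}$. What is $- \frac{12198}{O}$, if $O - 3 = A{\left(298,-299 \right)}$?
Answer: $- \frac{853860}{121} \approx -7056.7$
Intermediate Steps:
$A{\left(c,M \right)} = - \frac{89}{70}$ ($A{\left(c,M \right)} = \left(-178\right) \frac{1}{140} = - \frac{89}{70}$)
$O = \frac{121}{70}$ ($O = 3 - \frac{89}{70} = \frac{121}{70} \approx 1.7286$)
$- \frac{12198}{O} = - \frac{12198}{\frac{121}{70}} = \left(-12198\right) \frac{70}{121} = - \frac{853860}{121}$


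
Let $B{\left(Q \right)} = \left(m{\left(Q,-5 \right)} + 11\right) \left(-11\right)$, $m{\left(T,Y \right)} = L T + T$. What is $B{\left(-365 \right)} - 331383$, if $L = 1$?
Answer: $-323474$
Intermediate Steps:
$m{\left(T,Y \right)} = 2 T$ ($m{\left(T,Y \right)} = 1 T + T = T + T = 2 T$)
$B{\left(Q \right)} = -121 - 22 Q$ ($B{\left(Q \right)} = \left(2 Q + 11\right) \left(-11\right) = \left(11 + 2 Q\right) \left(-11\right) = -121 - 22 Q$)
$B{\left(-365 \right)} - 331383 = \left(-121 - -8030\right) - 331383 = \left(-121 + 8030\right) - 331383 = 7909 - 331383 = -323474$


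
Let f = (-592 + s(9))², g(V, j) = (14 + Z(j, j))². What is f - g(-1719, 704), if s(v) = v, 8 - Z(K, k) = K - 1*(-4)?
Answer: -130707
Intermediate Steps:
Z(K, k) = 4 - K (Z(K, k) = 8 - (K - 1*(-4)) = 8 - (K + 4) = 8 - (4 + K) = 8 + (-4 - K) = 4 - K)
g(V, j) = (18 - j)² (g(V, j) = (14 + (4 - j))² = (18 - j)²)
f = 339889 (f = (-592 + 9)² = (-583)² = 339889)
f - g(-1719, 704) = 339889 - (-18 + 704)² = 339889 - 1*686² = 339889 - 1*470596 = 339889 - 470596 = -130707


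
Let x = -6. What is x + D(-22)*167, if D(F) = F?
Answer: -3680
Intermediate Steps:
x + D(-22)*167 = -6 - 22*167 = -6 - 3674 = -3680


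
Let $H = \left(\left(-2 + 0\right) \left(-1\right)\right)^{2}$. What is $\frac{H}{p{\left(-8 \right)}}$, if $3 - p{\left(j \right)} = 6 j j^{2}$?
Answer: $\frac{4}{3075} \approx 0.0013008$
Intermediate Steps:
$H = 4$ ($H = \left(\left(-2\right) \left(-1\right)\right)^{2} = 2^{2} = 4$)
$p{\left(j \right)} = 3 - 6 j^{3}$ ($p{\left(j \right)} = 3 - 6 j j^{2} = 3 - 6 j^{3}$)
$\frac{H}{p{\left(-8 \right)}} = \frac{4}{3 - 6 \left(-8\right)^{3}} = \frac{4}{3 - -3072} = \frac{4}{3 + 3072} = \frac{4}{3075}$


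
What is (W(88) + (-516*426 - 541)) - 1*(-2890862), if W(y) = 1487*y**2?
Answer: 14185833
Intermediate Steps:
(W(88) + (-516*426 - 541)) - 1*(-2890862) = (1487*88**2 + (-516*426 - 541)) - 1*(-2890862) = (1487*7744 + (-219816 - 541)) + 2890862 = (11515328 - 220357) + 2890862 = 11294971 + 2890862 = 14185833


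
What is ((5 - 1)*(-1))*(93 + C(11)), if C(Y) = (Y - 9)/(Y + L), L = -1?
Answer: -1864/5 ≈ -372.80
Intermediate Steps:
C(Y) = (-9 + Y)/(-1 + Y) (C(Y) = (Y - 9)/(Y - 1) = (-9 + Y)/(-1 + Y))
((5 - 1)*(-1))*(93 + C(11)) = ((5 - 1)*(-1))*(93 + (-9 + 11)/(-1 + 11)) = (4*(-1))*(93 + 2/10) = -4*(93 + (1/10)*2) = -4*(93 + 1/5) = -4*466/5 = -1864/5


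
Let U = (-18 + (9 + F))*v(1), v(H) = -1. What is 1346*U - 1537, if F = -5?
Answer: 17307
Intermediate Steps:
U = 14 (U = (-18 + (9 - 5))*(-1) = (-18 + 4)*(-1) = -14*(-1) = 14)
1346*U - 1537 = 1346*14 - 1537 = 18844 - 1537 = 17307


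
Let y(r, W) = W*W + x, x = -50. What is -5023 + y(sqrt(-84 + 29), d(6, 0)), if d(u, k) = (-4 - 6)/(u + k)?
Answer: -45632/9 ≈ -5070.2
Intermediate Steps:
d(u, k) = -10/(k + u)
y(r, W) = -50 + W**2 (y(r, W) = W*W - 50 = W**2 - 50 = -50 + W**2)
-5023 + y(sqrt(-84 + 29), d(6, 0)) = -5023 + (-50 + (-10/(0 + 6))**2) = -5023 + (-50 + (-10/6)**2) = -5023 + (-50 + (-10*1/6)**2) = -5023 + (-50 + (-5/3)**2) = -5023 + (-50 + 25/9) = -5023 - 425/9 = -45632/9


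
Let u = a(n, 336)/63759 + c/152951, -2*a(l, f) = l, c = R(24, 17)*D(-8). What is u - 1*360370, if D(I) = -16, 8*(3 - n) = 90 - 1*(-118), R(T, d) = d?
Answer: -7028658535725683/19504005618 ≈ -3.6037e+5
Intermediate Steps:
n = -23 (n = 3 - (90 - 1*(-118))/8 = 3 - (90 + 118)/8 = 3 - ⅛*208 = 3 - 26 = -23)
c = -272 (c = 17*(-16) = -272)
a(l, f) = -l/2
u = -31167023/19504005618 (u = -½*(-23)/63759 - 272/152951 = (23/2)*(1/63759) - 272*1/152951 = 23/127518 - 272/152951 = -31167023/19504005618 ≈ -0.0015980)
u - 1*360370 = -31167023/19504005618 - 1*360370 = -31167023/19504005618 - 360370 = -7028658535725683/19504005618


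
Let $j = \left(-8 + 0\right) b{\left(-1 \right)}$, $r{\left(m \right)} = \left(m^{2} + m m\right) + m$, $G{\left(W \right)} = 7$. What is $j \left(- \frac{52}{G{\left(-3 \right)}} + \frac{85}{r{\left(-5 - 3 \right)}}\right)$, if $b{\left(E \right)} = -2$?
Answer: $- \frac{2258}{21} \approx -107.52$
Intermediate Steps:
$r{\left(m \right)} = m + 2 m^{2}$ ($r{\left(m \right)} = \left(m^{2} + m^{2}\right) + m = 2 m^{2} + m = m + 2 m^{2}$)
$j = 16$ ($j = \left(-8 + 0\right) \left(-2\right) = \left(-8\right) \left(-2\right) = 16$)
$j \left(- \frac{52}{G{\left(-3 \right)}} + \frac{85}{r{\left(-5 - 3 \right)}}\right) = 16 \left(- \frac{52}{7} + \frac{85}{\left(-5 - 3\right) \left(1 + 2 \left(-5 - 3\right)\right)}\right) = 16 \left(\left(-52\right) \frac{1}{7} + \frac{85}{\left(-8\right) \left(1 + 2 \left(-8\right)\right)}\right) = 16 \left(- \frac{52}{7} + \frac{85}{\left(-8\right) \left(1 - 16\right)}\right) = 16 \left(- \frac{52}{7} + \frac{85}{\left(-8\right) \left(-15\right)}\right) = 16 \left(- \frac{52}{7} + \frac{85}{120}\right) = 16 \left(- \frac{52}{7} + 85 \cdot \frac{1}{120}\right) = 16 \left(- \frac{52}{7} + \frac{17}{24}\right) = 16 \left(- \frac{1129}{168}\right) = - \frac{2258}{21}$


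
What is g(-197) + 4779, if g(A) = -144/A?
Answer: 941607/197 ≈ 4779.7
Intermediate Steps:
g(-197) + 4779 = -144/(-197) + 4779 = -144*(-1/197) + 4779 = 144/197 + 4779 = 941607/197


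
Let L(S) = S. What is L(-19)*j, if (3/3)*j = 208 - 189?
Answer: -361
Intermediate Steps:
j = 19 (j = 208 - 189 = 19)
L(-19)*j = -19*19 = -361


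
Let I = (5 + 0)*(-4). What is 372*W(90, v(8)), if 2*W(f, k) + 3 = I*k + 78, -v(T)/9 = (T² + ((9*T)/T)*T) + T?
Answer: 4835070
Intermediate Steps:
v(T) = -90*T - 9*T² (v(T) = -9*((T² + ((9*T)/T)*T) + T) = -9*((T² + 9*T) + T) = -9*(T² + 10*T) = -90*T - 9*T²)
I = -20 (I = 5*(-4) = -20)
W(f, k) = 75/2 - 10*k (W(f, k) = -3/2 + (-20*k + 78)/2 = -3/2 + (78 - 20*k)/2 = -3/2 + (39 - 10*k) = 75/2 - 10*k)
372*W(90, v(8)) = 372*(75/2 - (-90)*8*(10 + 8)) = 372*(75/2 - (-90)*8*18) = 372*(75/2 - 10*(-1296)) = 372*(75/2 + 12960) = 372*(25995/2) = 4835070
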